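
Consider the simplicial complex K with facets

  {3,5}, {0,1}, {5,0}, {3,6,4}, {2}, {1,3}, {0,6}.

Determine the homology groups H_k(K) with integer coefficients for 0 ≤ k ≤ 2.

H_0 = Z^2,  H_1 = Z^2,  H_2 = 0.

Order the vertices as 0 < 1 < 2 < 3 < 4 < 5 < 6. Listing each simplex with vertices in this order, K has dimension 2 with simplices:

  0-simplices (7): [0], [1], [2], [3], [4], [5], [6]
  1-simplices (8): [0,1], [0,5], [0,6], [1,3], [3,4], [3,5], [3,6], [4,6]
  2-simplices (1): [3,4,6]

Hence C_0 ≅ Z^7, C_1 ≅ Z^8, C_2 ≅ Z^1.

∂_1: C_1 → C_0 is given by ∂[p,q] = [q] − [p].
The resulting 7×8 matrix has rank 5, and its Smith normal form has invariant factors (1,1,1,1,1).

∂_2: C_2 → C_1 acts by ∂[p,q,r] = [q,r] − [p,r] + [p,q]. For instance
  ∂[3,4,6] = [4,6] − [3,6] + [3,4].
The resulting 8×1 matrix has rank 1, and its Smith normal form has invariant factors (1).

Computing H_k = (kernel of ∂_k) / (image of ∂_{k+1}):

  H_0: rank C_0 − rank ∂_1 = 7 − 5 = 2, and the invariant factors of ∂_1 are all 1, so H_0 ≅ Z^2.
  H_1: rank ker ∂_1 − rank ∂_2 = (8 − 5) − 1 = 2, and the invariant factors of ∂_2 are all 1, so H_1 ≅ Z^2.
  H_2: rank ker ∂_2 − rank ∂_3 = (1 − 1) − 0 = 0, and there is no ∂_3, so H_2 ≅ 0.

As a check, the Euler characteristic is 7 − 8 + 1 = 0, which agrees with 2 − 2 + 0 = 0.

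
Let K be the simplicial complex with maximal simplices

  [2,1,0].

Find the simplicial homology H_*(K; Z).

Order the vertices as 0 < 1 < 2. Listing each simplex with vertices in this order, K has dimension 2 with simplices:

  0-simplices (3): [0], [1], [2]
  1-simplices (3): [0,1], [0,2], [1,2]
  2-simplices (1): [0,1,2]

so the chain groups are C_0 ≅ Z^3, C_1 ≅ Z^3, C_2 ≅ Z^1.

The boundary map ∂_1: C_1 → C_0 is given by ∂[p,q] = [q] − [p]. For instance
  ∂[1,2] = [2] − [1].
As a 3×3 matrix over Z this has rank 2, with invariant factors (1,1).

The boundary map ∂_2: C_2 → C_1 maps a triangle to the signed sum of its edges. For instance
  ∂[0,1,2] = [1,2] − [0,2] + [0,1].
As a 3×1 matrix over Z this has rank 1, with invariant factors (1).

From H_k ≅ ker(∂_k) / im(∂_{k+1}) we obtain:

  H_0: rank C_0 − rank ∂_1 = 3 − 2 = 1, and the invariant factors of ∂_1 are all 1, so H_0 ≅ Z.
  H_1: rank ker ∂_1 − rank ∂_2 = (3 − 2) − 1 = 0, and the invariant factors of ∂_2 are all 1, so H_1 ≅ 0.
  H_2: rank ker ∂_2 − rank ∂_3 = (1 − 1) − 0 = 0, and there is no ∂_3, so H_2 ≅ 0.

(K is a triangulation of the 2-simplex.)

H_0 = Z,  H_1 = 0,  H_2 = 0.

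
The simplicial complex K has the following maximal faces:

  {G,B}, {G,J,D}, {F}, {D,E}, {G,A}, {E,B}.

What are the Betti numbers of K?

b_0 = 2, b_1 = 1, b_2 = 0.

Order the vertices as A < B < D < E < F < G < J. Listing each simplex with vertices in this order, K has dimension 2 with simplices:

  0-simplices (7): A, B, D, E, F, G, J
  1-simplices (7): AG, BE, BG, DE, DG, DJ, GJ
  2-simplices (1): DGJ

so the chain groups are C_0 ≅ Z^7, C_1 ≅ Z^7, C_2 ≅ Z^1.

Boundary ∂_1: C_1 → C_0 sends each edge [p,q] (with p < q) to q − p. For instance
  ∂BE = E − B.
The 7×7 boundary matrix has rank 5 and Smith normal form diag(1,1,1,1,1).

Boundary ∂_2: C_2 → C_1 maps a triangle to the signed sum of its edges. For instance
  ∂DGJ = GJ − DJ + DG.
The resulting 7×1 matrix has rank 1, and its Smith normal form has invariant factors (1).

From H_k ≅ ker(∂_k) / im(∂_{k+1}) we obtain:

  H_0: rank C_0 − rank ∂_1 = 7 − 5 = 2, and the invariant factors of ∂_1 are all 1, so H_0 ≅ Z^2.
  H_1: rank ker ∂_1 − rank ∂_2 = (7 − 5) − 1 = 1, and the invariant factors of ∂_2 are all 1, so H_1 ≅ Z.
  H_2: rank ker ∂_2 − rank ∂_3 = (1 − 1) − 0 = 0, and there is no ∂_3, so H_2 ≅ 0.

Hence the Betti numbers are b_0 = 2, b_1 = 1, b_2 = 0.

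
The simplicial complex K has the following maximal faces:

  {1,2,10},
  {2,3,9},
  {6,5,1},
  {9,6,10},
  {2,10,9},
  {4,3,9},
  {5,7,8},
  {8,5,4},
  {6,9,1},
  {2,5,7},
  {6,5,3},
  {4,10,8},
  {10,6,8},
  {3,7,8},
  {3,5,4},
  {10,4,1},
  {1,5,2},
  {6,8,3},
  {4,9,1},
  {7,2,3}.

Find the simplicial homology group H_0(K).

H_0 = Z.

Fix the vertex order 1 < 2 < 3 < 4 < 5 < 6 < 7 < 8 < 9 < 10 and write every simplex with vertices in increasing order. Then dim K = 2 and the simplices of K are:

  0-simplices (10): [1], [2], [3], [4], [5], [6], [7], [8], [9], [10]
  1-simplices (30): (30 of them)
  2-simplices (20): (20 of them)

Hence C_0 ≅ Z^10, C_1 ≅ Z^30, C_2 ≅ Z^20.

Boundary ∂_1: C_1 → C_0 sends each edge [p,q] (with p < q) to q − p. For instance
  ∂[3,9] = [9] − [3].
This gives a 10×30 integer matrix of rank 9; reducing to Smith normal form yields diagonal entries (1,1,1,1,1,1,1,1,1).

Boundary ∂_2: C_2 → C_1 sends each 2-simplex [p,q,r] to [q,r] − [p,r] + [p,q]. For instance
  ∂[3,4,9] = [4,9] − [3,9] + [3,4],
  ∂[6,9,10] = [9,10] − [6,10] + [6,9].
The 30×20 boundary matrix has rank 20 and Smith normal form diag(1,1,1,1,1,1,1,1,1,1,1,1,1,1,1,1,1,1,1,2).

Now H_k = ker ∂_k / im ∂_{k+1}, so:

  H_0: rank C_0 − rank ∂_1 = 10 − 9 = 1, and the invariant factors of ∂_1 are all 1, so H_0 ≅ Z.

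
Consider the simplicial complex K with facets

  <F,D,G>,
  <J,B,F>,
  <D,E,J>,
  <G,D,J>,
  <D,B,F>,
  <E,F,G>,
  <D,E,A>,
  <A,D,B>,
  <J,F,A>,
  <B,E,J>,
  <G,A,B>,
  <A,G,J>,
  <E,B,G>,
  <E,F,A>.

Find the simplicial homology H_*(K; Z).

H_0 ≅ Z,  H_1 ≅ Z^2,  H_2 ≅ Z.

Fix the vertex order A < B < D < E < F < G < J and write every simplex with vertices in increasing order. Then dim K = 2 and the simplices of K are:

  0-simplices (7): A, B, D, E, F, G, J
  1-simplices (21): AB, AD, AE, AF, AG, AJ, BD, BE, BF, BG, BJ, DE, DF, DG, DJ, EF, EG, EJ, FG, FJ, GJ
  2-simplices (14): ABD, ABG, ADE, AEF, AFJ, AGJ, BDF, BEG, BEJ, BFJ, DEJ, DFG, DGJ, EFG

Hence C_0 ≅ Z^7, C_1 ≅ Z^21, C_2 ≅ Z^14.

∂_1: C_1 → C_0 is given by ∂[p,q] = [q] − [p]. For instance
  ∂GJ = J − G.
The 7×21 boundary matrix has rank 6 and Smith normal form diag(1,1,1,1,1,1).

The boundary map ∂_2: C_2 → C_1 sends each 2-simplex [p,q,r] to [q,r] − [p,r] + [p,q]. For instance
  ∂AFJ = FJ − AJ + AF,
  ∂DGJ = GJ − DJ + DG.
This gives a 21×14 integer matrix of rank 13; reducing to Smith normal form yields diagonal entries (1,1,1,1,1,1,1,1,1,1,1,1,1).

Computing H_k = (kernel of ∂_k) / (image of ∂_{k+1}):

  H_0: rank C_0 − rank ∂_1 = 7 − 6 = 1, and the invariant factors of ∂_1 are all 1, so H_0 ≅ Z.
  H_1: rank ker ∂_1 − rank ∂_2 = (21 − 6) − 13 = 2, and the invariant factors of ∂_2 are all 1, so H_1 ≅ Z^2.
  H_2: rank ker ∂_2 − rank ∂_3 = (14 − 13) − 0 = 1, and there is no ∂_3, so H_2 ≅ Z.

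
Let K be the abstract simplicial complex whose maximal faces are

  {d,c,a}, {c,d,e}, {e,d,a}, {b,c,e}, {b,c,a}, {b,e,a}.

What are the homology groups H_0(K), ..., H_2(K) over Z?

H_0 ≅ Z,  H_1 = 0,  H_2 ≅ Z.

Fix the vertex order a < b < c < d < e and write every simplex with vertices in increasing order. Then dim K = 2 and the simplices of K are:

  0-simplices (5): a, b, c, d, e
  1-simplices (9): ab, ac, ad, ae, bc, be, cd, ce, de
  2-simplices (6): abc, abe, acd, ade, bce, cde

so the chain groups are C_0 ≅ Z^5, C_1 ≅ Z^9, C_2 ≅ Z^6.

∂_1: C_1 → C_0 is given by ∂[p,q] = [q] − [p]. For instance
  ∂de = e − d.
The 5×9 boundary matrix has rank 4 and Smith normal form diag(1,1,1,1).

∂_2: C_2 → C_1 maps a triangle to the signed sum of its edges. For instance
  ∂ade = de − ae + ad,
  ∂abc = bc − ac + ab.
This gives a 9×6 integer matrix of rank 5; reducing to Smith normal form yields diagonal entries (1,1,1,1,1).

Now H_k = ker ∂_k / im ∂_{k+1}, so:

  H_0: rank C_0 − rank ∂_1 = 5 − 4 = 1, and the invariant factors of ∂_1 are all 1, so H_0 = Z.
  H_1: rank ker ∂_1 − rank ∂_2 = (9 − 4) − 5 = 0, and the invariant factors of ∂_2 are all 1, so H_1 = 0.
  H_2: rank ker ∂_2 − rank ∂_3 = (6 − 5) − 0 = 1, and there is no ∂_3, so H_2 = Z.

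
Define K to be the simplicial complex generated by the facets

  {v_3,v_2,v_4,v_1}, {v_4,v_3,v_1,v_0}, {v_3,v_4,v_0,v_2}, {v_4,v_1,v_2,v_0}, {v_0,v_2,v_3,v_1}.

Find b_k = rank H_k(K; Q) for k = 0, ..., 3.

Order the vertices as v_0 < v_1 < v_2 < v_3 < v_4. Listing each simplex with vertices in this order, K has dimension 3 with simplices:

  0-simplices (5): [v_0], [v_1], [v_2], [v_3], [v_4]
  1-simplices (10): [v_0,v_1], [v_0,v_2], [v_0,v_3], [v_0,v_4], [v_1,v_2], [v_1,v_3], [v_1,v_4], [v_2,v_3], [v_2,v_4], [v_3,v_4]
  2-simplices (10): [v_0,v_1,v_2], [v_0,v_1,v_3], [v_0,v_1,v_4], [v_0,v_2,v_3], [v_0,v_2,v_4], [v_0,v_3,v_4], [v_1,v_2,v_3], [v_1,v_2,v_4], [v_1,v_3,v_4], [v_2,v_3,v_4]
  3-simplices (5): [v_0,v_1,v_2,v_3], [v_0,v_1,v_2,v_4], [v_0,v_1,v_3,v_4], [v_0,v_2,v_3,v_4], [v_1,v_2,v_3,v_4]

Hence C_0 ≅ Z^5, C_1 ≅ Z^10, C_2 ≅ Z^10, C_3 ≅ Z^5.

∂_1: C_1 → C_0 maps an edge to its endpoints' difference, ∂[p,q] = q − p.
This gives a 5×10 integer matrix of rank 4; reducing to Smith normal form yields diagonal entries (1,1,1,1).

The boundary map ∂_2: C_2 → C_1 sends each 2-simplex [p,q,r] to [q,r] − [p,r] + [p,q]. For instance
  ∂[v_1,v_3,v_4] = [v_3,v_4] − [v_1,v_4] + [v_1,v_3],
  ∂[v_0,v_1,v_2] = [v_1,v_2] − [v_0,v_2] + [v_0,v_1].
This gives a 10×10 integer matrix of rank 6; reducing to Smith normal form yields diagonal entries (1,1,1,1,1,1).

∂_3: C_3 → C_2 sends each 3-simplex σ to the alternating sum Σ_i (−1)^i (σ with its i-th vertex removed). For instance
  ∂[v_0,v_1,v_2,v_3] = [v_1,v_2,v_3] − [v_0,v_2,v_3] + [v_0,v_1,v_3] − [v_0,v_1,v_2],
  ∂[v_0,v_2,v_3,v_4] = [v_2,v_3,v_4] − [v_0,v_3,v_4] + [v_0,v_2,v_4] − [v_0,v_2,v_3].
The resulting 10×5 matrix has rank 4, and its Smith normal form has invariant factors (1,1,1,1).

Reading off H_k = ker ∂_k / im ∂_{k+1}:

  H_0: rank C_0 − rank ∂_1 = 5 − 4 = 1, and the invariant factors of ∂_1 are all 1, so H_0 ≅ Z.
  H_1: rank ker ∂_1 − rank ∂_2 = (10 − 4) − 6 = 0, and the invariant factors of ∂_2 are all 1, so H_1 ≅ 0.
  H_2: rank ker ∂_2 − rank ∂_3 = (10 − 6) − 4 = 0, and the invariant factors of ∂_3 are all 1, so H_2 ≅ 0.
  H_3: rank ker ∂_3 − rank ∂_4 = (5 − 4) − 0 = 1, and there is no ∂_4, so H_3 ≅ Z.

Hence the Betti numbers are b_0 = 1, b_1 = 0, b_2 = 0, b_3 = 1.

b_0 = 1, b_1 = 0, b_2 = 0, b_3 = 1.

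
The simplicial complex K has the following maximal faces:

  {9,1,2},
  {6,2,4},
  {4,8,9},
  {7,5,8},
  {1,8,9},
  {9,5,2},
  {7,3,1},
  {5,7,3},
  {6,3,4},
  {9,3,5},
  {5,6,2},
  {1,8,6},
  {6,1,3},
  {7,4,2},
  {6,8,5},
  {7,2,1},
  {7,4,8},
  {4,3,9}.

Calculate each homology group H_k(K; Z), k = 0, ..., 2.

Order the vertices as 1 < 2 < 3 < 4 < 5 < 6 < 7 < 8 < 9. Listing each simplex with vertices in this order, K has dimension 2 with simplices:

  0-simplices (9): [1], [2], [3], [4], [5], [6], [7], [8], [9]
  1-simplices (27): (27 of them)
  2-simplices (18): [1,2,7], [1,2,9], [1,3,6], [1,3,7], [1,6,8], [1,8,9], [2,4,6], [2,4,7], [2,5,6], [2,5,9], [3,4,6], [3,4,9], [3,5,7], [3,5,9], [4,7,8], [4,8,9], [5,6,8], [5,7,8]

Hence C_0 ≅ Z^9, C_1 ≅ Z^27, C_2 ≅ Z^18.

Boundary ∂_1: C_1 → C_0 maps an edge to its endpoints' difference, ∂[p,q] = q − p. For instance
  ∂[7,8] = [8] − [7].
As a 9×27 matrix over Z this has rank 8, with invariant factors (1,1,1,1,1,1,1,1).

The boundary map ∂_2: C_2 → C_1 acts by ∂[p,q,r] = [q,r] − [p,r] + [p,q]. For instance
  ∂[3,4,9] = [4,9] − [3,9] + [3,4],
  ∂[1,6,8] = [6,8] − [1,8] + [1,6].
The 27×18 boundary matrix has rank 17 and Smith normal form diag(1,1,1,1,1,1,1,1,1,1,1,1,1,1,1,1,1).

From H_k ≅ ker(∂_k) / im(∂_{k+1}) we obtain:

  H_0: rank C_0 − rank ∂_1 = 9 − 8 = 1, and the invariant factors of ∂_1 are all 1, so H_0 = Z.
  H_1: rank ker ∂_1 − rank ∂_2 = (27 − 8) − 17 = 2, and the invariant factors of ∂_2 are all 1, so H_1 = Z^2.
  H_2: rank ker ∂_2 − rank ∂_3 = (18 − 17) − 0 = 1, and there is no ∂_3, so H_2 = Z.

As a check, the Euler characteristic is 9 − 27 + 18 = 0, which agrees with 1 − 2 + 1 = 0.
(K is a triangulation of the torus T^2.)

H_0 = Z,  H_1 = Z^2,  H_2 = Z.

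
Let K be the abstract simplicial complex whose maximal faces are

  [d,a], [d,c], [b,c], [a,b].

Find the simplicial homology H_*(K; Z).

H_0 ≅ Z,  H_1 ≅ Z.

Fix the vertex order a < b < c < d and write every simplex with vertices in increasing order. Then dim K = 1 and the simplices of K are:

  0-simplices (4): a, b, c, d
  1-simplices (4): ab, ad, bc, cd

so the chain groups are C_0 ≅ Z^4, C_1 ≅ Z^4.

∂_1: C_1 → C_0 is given by ∂[p,q] = [q] − [p]. For instance
  ∂bc = c − b.
This gives a 4×4 integer matrix of rank 3; reducing to Smith normal form yields diagonal entries (1,1,1).

Now H_k = ker ∂_k / im ∂_{k+1}, so:

  H_0: rank C_0 − rank ∂_1 = 4 − 3 = 1, and the invariant factors of ∂_1 are all 1, so H_0 ≅ Z.
  H_1: rank ker ∂_1 − rank ∂_2 = (4 − 3) − 0 = 1, and there is no ∂_2, so H_1 ≅ Z.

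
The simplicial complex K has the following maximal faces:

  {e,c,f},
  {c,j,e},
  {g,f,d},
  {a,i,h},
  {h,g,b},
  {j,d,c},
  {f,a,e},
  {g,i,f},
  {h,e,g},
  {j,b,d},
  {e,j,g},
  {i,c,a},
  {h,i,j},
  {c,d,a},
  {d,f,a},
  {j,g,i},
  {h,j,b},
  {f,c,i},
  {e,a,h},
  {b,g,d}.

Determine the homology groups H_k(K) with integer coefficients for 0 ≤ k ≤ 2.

H_0 = Z,  H_1 = Z × Z/2,  H_2 = 0.

Fix the vertex order a < b < c < d < e < f < g < h < i < j and write every simplex with vertices in increasing order. Then dim K = 2 and the simplices of K are:

  0-simplices (10): a, b, c, d, e, f, g, h, i, j
  1-simplices (30): ac, ad, ae, af, ah, ai, bd, bg, bh, bj, cd, ce, cf, ci, cj, df, dg, dj, ef, eg, eh, ej, fg, fi, gh, gi, gj, hi, hj, ij
  2-simplices (20): acd, aci, adf, aef, aeh, ahi, bdg, bdj, bgh, bhj, cdj, cef, cej, cfi, dfg, egh, egj, fgi, gij, hij

so the chain groups are C_0 ≅ Z^10, C_1 ≅ Z^30, C_2 ≅ Z^20.

Boundary ∂_1: C_1 → C_0 is given by ∂[p,q] = [q] − [p].
This gives a 10×30 integer matrix of rank 9; reducing to Smith normal form yields diagonal entries (1,1,1,1,1,1,1,1,1).

The boundary map ∂_2: C_2 → C_1 sends each 2-simplex [p,q,r] to [q,r] − [p,r] + [p,q]. For instance
  ∂cef = ef − cf + ce,
  ∂acd = cd − ad + ac.
As a 30×20 matrix over Z this has rank 20, with invariant factors (1,1,1,1,1,1,1,1,1,1,1,1,1,1,1,1,1,1,1,2).

Now H_k = ker ∂_k / im ∂_{k+1}, so:

  H_0: rank C_0 − rank ∂_1 = 10 − 9 = 1, and the invariant factors of ∂_1 are all 1, so H_0 = Z.
  H_1: rank ker ∂_1 − rank ∂_2 = (30 − 9) − 20 = 1, and ∂_2 has invariant factor 2 > 1, so H_1 = Z × Z/2.
  H_2: rank ker ∂_2 − rank ∂_3 = (20 − 20) − 0 = 0, and there is no ∂_3, so H_2 = 0.

As a check, the Euler characteristic is 10 − 30 + 20 = 0, which agrees with 1 − 1 + 0 = 0.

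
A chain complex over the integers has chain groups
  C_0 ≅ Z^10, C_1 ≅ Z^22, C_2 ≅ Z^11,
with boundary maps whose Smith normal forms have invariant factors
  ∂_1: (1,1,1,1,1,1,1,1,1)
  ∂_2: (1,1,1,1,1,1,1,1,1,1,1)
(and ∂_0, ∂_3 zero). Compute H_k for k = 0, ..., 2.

H_0 ≅ Z,  H_1 ≅ Z^2,  H_2 = 0.

H_0: b_0 = 10 − 0 − 9 = 1; torsion from ∂_1 factors > 1: none. So H_0 ≅ Z.
H_1: b_1 = 22 − 9 − 11 = 2; torsion from ∂_2 factors > 1: none. So H_1 ≅ Z^2.
H_2: b_2 = 11 − 11 − 0 = 0; torsion from ∂_3 factors > 1: none. So H_2 ≅ 0.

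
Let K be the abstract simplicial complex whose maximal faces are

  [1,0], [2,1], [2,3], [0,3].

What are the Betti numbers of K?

b_0 = 1, b_1 = 1.

Fix the vertex order 0 < 1 < 2 < 3 and write every simplex with vertices in increasing order. Then dim K = 1 and the simplices of K are:

  0-simplices (4): [0], [1], [2], [3]
  1-simplices (4): [0,1], [0,3], [1,2], [2,3]

giving chain groups C_0 ≅ Z^4, C_1 ≅ Z^4.

The boundary map ∂_1: C_1 → C_0 maps an edge to its endpoints' difference, ∂[p,q] = q − p. For instance
  ∂[0,1] = [1] − [0].
As a 4×4 matrix over Z this has rank 3, with invariant factors (1,1,1).

Computing H_k = (kernel of ∂_k) / (image of ∂_{k+1}):

  H_0: rank C_0 − rank ∂_1 = 4 − 3 = 1, and the invariant factors of ∂_1 are all 1, so H_0 = Z.
  H_1: rank ker ∂_1 − rank ∂_2 = (4 − 3) − 0 = 1, and there is no ∂_2, so H_1 = Z.

Hence the Betti numbers are b_0 = 1, b_1 = 1.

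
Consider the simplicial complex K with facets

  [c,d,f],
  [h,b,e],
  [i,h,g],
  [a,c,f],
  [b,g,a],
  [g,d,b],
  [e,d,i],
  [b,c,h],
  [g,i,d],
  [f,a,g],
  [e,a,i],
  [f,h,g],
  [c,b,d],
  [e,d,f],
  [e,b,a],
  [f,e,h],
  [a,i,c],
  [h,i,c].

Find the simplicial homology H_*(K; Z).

H_0 = Z,  H_1 = Z^2,  H_2 = Z.

Order the vertices as a < b < c < d < e < f < g < h < i. Listing each simplex with vertices in this order, K has dimension 2 with simplices:

  0-simplices (9): a, b, c, d, e, f, g, h, i
  1-simplices (27): ab, ac, ae, af, ag, ai, bc, bd, be, bg, bh, cd, cf, ch, ci, de, df, dg, di, ef, eh, ei, fg, fh, gh, gi, hi
  2-simplices (18): abe, abg, acf, aci, aei, afg, bcd, bch, bdg, beh, cdf, chi, def, dei, dgi, efh, fgh, ghi

so the chain groups are C_0 ≅ Z^9, C_1 ≅ Z^27, C_2 ≅ Z^18.

Boundary ∂_1: C_1 → C_0 maps an edge to its endpoints' difference, ∂[p,q] = q − p. For instance
  ∂bc = c − b.
This gives a 9×27 integer matrix of rank 8; reducing to Smith normal form yields diagonal entries (1,1,1,1,1,1,1,1).

Boundary ∂_2: C_2 → C_1 maps a triangle to the signed sum of its edges. For instance
  ∂aei = ei − ai + ae,
  ∂bcd = cd − bd + bc.
This gives a 27×18 integer matrix of rank 17; reducing to Smith normal form yields diagonal entries (1,1,1,1,1,1,1,1,1,1,1,1,1,1,1,1,1).

Reading off H_k = ker ∂_k / im ∂_{k+1}:

  H_0: rank C_0 − rank ∂_1 = 9 − 8 = 1, and the invariant factors of ∂_1 are all 1, so H_0 = Z.
  H_1: rank ker ∂_1 − rank ∂_2 = (27 − 8) − 17 = 2, and the invariant factors of ∂_2 are all 1, so H_1 = Z^2.
  H_2: rank ker ∂_2 − rank ∂_3 = (18 − 17) − 0 = 1, and there is no ∂_3, so H_2 = Z.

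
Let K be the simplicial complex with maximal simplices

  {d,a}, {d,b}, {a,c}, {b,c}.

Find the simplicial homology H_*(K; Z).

Fix the vertex order a < b < c < d and write every simplex with vertices in increasing order. Then dim K = 1 and the simplices of K are:

  0-simplices (4): a, b, c, d
  1-simplices (4): ac, ad, bc, bd

giving chain groups C_0 ≅ Z^4, C_1 ≅ Z^4.

Boundary ∂_1: C_1 → C_0 is given by ∂[p,q] = [q] − [p]. For instance
  ∂bc = c − b.
The 4×4 boundary matrix has rank 3 and Smith normal form diag(1,1,1).

From H_k ≅ ker(∂_k) / im(∂_{k+1}) we obtain:

  H_0: rank C_0 − rank ∂_1 = 4 − 3 = 1, and the invariant factors of ∂_1 are all 1, so H_0 ≅ Z.
  H_1: rank ker ∂_1 − rank ∂_2 = (4 − 3) − 0 = 1, and there is no ∂_2, so H_1 ≅ Z.

(K is a triangulation of the circle S^1.)

H_0 ≅ Z,  H_1 ≅ Z.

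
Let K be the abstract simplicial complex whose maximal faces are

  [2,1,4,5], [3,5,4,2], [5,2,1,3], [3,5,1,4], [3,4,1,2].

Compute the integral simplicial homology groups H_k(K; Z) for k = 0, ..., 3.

Order the vertices as 1 < 2 < 3 < 4 < 5. Listing each simplex with vertices in this order, K has dimension 3 with simplices:

  0-simplices (5): [1], [2], [3], [4], [5]
  1-simplices (10): [1,2], [1,3], [1,4], [1,5], [2,3], [2,4], [2,5], [3,4], [3,5], [4,5]
  2-simplices (10): [1,2,3], [1,2,4], [1,2,5], [1,3,4], [1,3,5], [1,4,5], [2,3,4], [2,3,5], [2,4,5], [3,4,5]
  3-simplices (5): [1,2,3,4], [1,2,3,5], [1,2,4,5], [1,3,4,5], [2,3,4,5]

giving chain groups C_0 ≅ Z^5, C_1 ≅ Z^10, C_2 ≅ Z^10, C_3 ≅ Z^5.

∂_1: C_1 → C_0 maps an edge to its endpoints' difference, ∂[p,q] = q − p.
As a 5×10 matrix over Z this has rank 4, with invariant factors (1,1,1,1).

Boundary ∂_2: C_2 → C_1 sends each 2-simplex [p,q,r] to [q,r] − [p,r] + [p,q]. For instance
  ∂[2,3,4] = [3,4] − [2,4] + [2,3],
  ∂[1,4,5] = [4,5] − [1,5] + [1,4].
This gives a 10×10 integer matrix of rank 6; reducing to Smith normal form yields diagonal entries (1,1,1,1,1,1).

The boundary map ∂_3: C_3 → C_2 sends each 3-simplex σ to the alternating sum Σ_i (−1)^i (σ with its i-th vertex removed). For instance
  ∂[1,2,3,4] = [2,3,4] − [1,3,4] + [1,2,4] − [1,2,3],
  ∂[1,2,3,5] = [2,3,5] − [1,3,5] + [1,2,5] − [1,2,3].
This gives a 10×5 integer matrix of rank 4; reducing to Smith normal form yields diagonal entries (1,1,1,1).

From H_k ≅ ker(∂_k) / im(∂_{k+1}) we obtain:

  H_0: rank C_0 − rank ∂_1 = 5 − 4 = 1, and the invariant factors of ∂_1 are all 1, so H_0 ≅ Z.
  H_1: rank ker ∂_1 − rank ∂_2 = (10 − 4) − 6 = 0, and the invariant factors of ∂_2 are all 1, so H_1 ≅ 0.
  H_2: rank ker ∂_2 − rank ∂_3 = (10 − 6) − 4 = 0, and the invariant factors of ∂_3 are all 1, so H_2 ≅ 0.
  H_3: rank ker ∂_3 − rank ∂_4 = (5 − 4) − 0 = 1, and there is no ∂_4, so H_3 ≅ Z.

(K is a triangulation of the 3-sphere S^3.)

H_0 ≅ Z,  H_1 = 0,  H_2 = 0,  H_3 ≅ Z.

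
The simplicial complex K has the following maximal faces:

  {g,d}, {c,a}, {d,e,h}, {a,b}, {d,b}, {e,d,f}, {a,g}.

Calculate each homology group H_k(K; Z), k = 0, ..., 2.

H_0 ≅ Z,  H_1 ≅ Z,  H_2 = 0.

K has 8 vertices, 10 edges, 2 triangles.
rank ∂_0 = 0, rank ∂_1 = 7 ⇒ b_0 = 8 − 0 − 7 = 1; all invariant factors of ∂_1 are 1 so no torsion. So H_0 ≅ Z.
rank ∂_1 = 7, rank ∂_2 = 2 ⇒ b_1 = 10 − 7 − 2 = 1; all invariant factors of ∂_2 are 1 so no torsion. So H_1 ≅ Z.
rank ∂_2 = 2, rank ∂_3 = 0 ⇒ b_2 = 2 − 2 − 0 = 0. So H_2 ≅ 0.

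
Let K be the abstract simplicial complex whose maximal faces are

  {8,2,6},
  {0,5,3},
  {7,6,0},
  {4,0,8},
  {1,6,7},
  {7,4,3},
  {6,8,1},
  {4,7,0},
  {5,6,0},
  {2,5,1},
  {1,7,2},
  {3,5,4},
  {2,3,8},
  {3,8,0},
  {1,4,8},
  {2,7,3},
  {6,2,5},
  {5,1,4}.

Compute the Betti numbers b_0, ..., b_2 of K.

Take the total order 0 < 1 < 2 < 3 < 4 < 5 < 6 < 7 < 8 on the vertex set. Then K (dimension 2) consists of the simplices:

  0-simplices (9): [0], [1], [2], [3], [4], [5], [6], [7], [8]
  1-simplices (27): (27 of them)
  2-simplices (18): [0,3,5], [0,3,8], [0,4,7], [0,4,8], [0,5,6], [0,6,7], [1,2,5], [1,2,7], [1,4,5], [1,4,8], [1,6,7], [1,6,8], [2,3,7], [2,3,8], [2,5,6], [2,6,8], [3,4,5], [3,4,7]

giving chain groups C_0 ≅ Z^9, C_1 ≅ Z^27, C_2 ≅ Z^18.

∂_1: C_1 → C_0 sends each edge [p,q] (with p < q) to q − p.
The 9×27 boundary matrix has rank 8 and Smith normal form diag(1,1,1,1,1,1,1,1).

Boundary ∂_2: C_2 → C_1 sends each 2-simplex [p,q,r] to [q,r] − [p,r] + [p,q]. For instance
  ∂[3,4,7] = [4,7] − [3,7] + [3,4],
  ∂[2,3,8] = [3,8] − [2,8] + [2,3].
This gives a 27×18 integer matrix of rank 18; reducing to Smith normal form yields diagonal entries (1,1,1,1,1,1,1,1,1,1,1,1,1,1,1,1,1,2).

Reading off H_k = ker ∂_k / im ∂_{k+1}:

  H_0: rank C_0 − rank ∂_1 = 9 − 8 = 1, and the invariant factors of ∂_1 are all 1, so H_0 = Z.
  H_1: rank ker ∂_1 − rank ∂_2 = (27 − 8) − 18 = 1, and ∂_2 has invariant factor 2 > 1, so H_1 = Z ⊕ Z/2.
  H_2: rank ker ∂_2 − rank ∂_3 = (18 − 18) − 0 = 0, and there is no ∂_3, so H_2 = 0.

Hence the Betti numbers are b_0 = 1, b_1 = 1, b_2 = 0.

b_0 = 1, b_1 = 1, b_2 = 0.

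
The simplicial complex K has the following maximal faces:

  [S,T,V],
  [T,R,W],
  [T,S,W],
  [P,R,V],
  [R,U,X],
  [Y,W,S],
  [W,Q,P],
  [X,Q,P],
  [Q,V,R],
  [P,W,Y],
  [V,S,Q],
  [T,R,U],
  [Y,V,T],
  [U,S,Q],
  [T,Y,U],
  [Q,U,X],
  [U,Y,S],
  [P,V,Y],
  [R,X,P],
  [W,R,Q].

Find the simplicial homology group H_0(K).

H_0 = Z.

Take the total order P < Q < R < S < T < U < V < W < X < Y on the vertex set. Then K (dimension 2) consists of the simplices:

  0-simplices (10): P, Q, R, S, T, U, V, W, X, Y
  1-simplices (30): PQ, PR, PV, PW, PX, PY, QR, QS, QU, QV, QW, QX, RT, RU, RV, RW, RX, ST, SU, SV, SW, SY, TU, TV, TW, TY, UX, UY, VY, WY
  2-simplices (20): PQW, PQX, PRV, PRX, PVY, PWY, QRV, QRW, QSU, QSV, QUX, RTU, RTW, RUX, STV, STW, SUY, SWY, TUY, TVY

giving chain groups C_0 ≅ Z^10, C_1 ≅ Z^30, C_2 ≅ Z^20.

∂_1: C_1 → C_0 sends each edge [p,q] (with p < q) to q − p. For instance
  ∂TY = Y − T.
As a 10×30 matrix over Z this has rank 9, with invariant factors (1,1,1,1,1,1,1,1,1).

Boundary ∂_2: C_2 → C_1 maps a triangle to the signed sum of its edges. For instance
  ∂TVY = VY − TY + TV,
  ∂QRV = RV − QV + QR.
This gives a 30×20 integer matrix of rank 20; reducing to Smith normal form yields diagonal entries (1,1,1,1,1,1,1,1,1,1,1,1,1,1,1,1,1,1,1,2).

From H_k ≅ ker(∂_k) / im(∂_{k+1}) we obtain:

  H_0: rank C_0 − rank ∂_1 = 10 − 9 = 1, and the invariant factors of ∂_1 are all 1, so H_0 ≅ Z.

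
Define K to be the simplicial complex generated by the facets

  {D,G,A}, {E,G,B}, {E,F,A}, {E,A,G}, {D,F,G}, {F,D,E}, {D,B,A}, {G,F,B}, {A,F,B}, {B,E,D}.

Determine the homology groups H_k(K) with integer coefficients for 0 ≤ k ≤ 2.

We work with the vertex ordering A < B < D < E < F < G. The simplices of K, each written with vertices in increasing order, are:

  0-simplices (6): A, B, D, E, F, G
  1-simplices (15): AB, AD, AE, AF, AG, BD, BE, BF, BG, DE, DF, DG, EF, EG, FG
  2-simplices (10): ABD, ABF, ADG, AEF, AEG, BDE, BEG, BFG, DEF, DFG

Hence C_0 ≅ Z^6, C_1 ≅ Z^15, C_2 ≅ Z^10.

The boundary map ∂_1: C_1 → C_0 is given by ∂[p,q] = [q] − [p]. For instance
  ∂AB = B − A.
As a 6×15 matrix over Z this has rank 5, with invariant factors (1,1,1,1,1).

Boundary ∂_2: C_2 → C_1 sends each 2-simplex [p,q,r] to [q,r] − [p,r] + [p,q]. For instance
  ∂BFG = FG − BG + BF,
  ∂DFG = FG − DG + DF.
The resulting 15×10 matrix has rank 10, and its Smith normal form has invariant factors (1,1,1,1,1,1,1,1,1,2).

Reading off H_k = ker ∂_k / im ∂_{k+1}:

  H_0: rank C_0 − rank ∂_1 = 6 − 5 = 1, and the invariant factors of ∂_1 are all 1, so H_0 ≅ Z.
  H_1: rank ker ∂_1 − rank ∂_2 = (15 − 5) − 10 = 0, and ∂_2 has invariant factor 2 > 1, so H_1 ≅ Z/2Z.
  H_2: rank ker ∂_2 − rank ∂_3 = (10 − 10) − 0 = 0, and there is no ∂_3, so H_2 ≅ 0.

(K is a triangulation of the real projective plane RP^2.)

H_0 = Z,  H_1 = Z/2Z,  H_2 = 0.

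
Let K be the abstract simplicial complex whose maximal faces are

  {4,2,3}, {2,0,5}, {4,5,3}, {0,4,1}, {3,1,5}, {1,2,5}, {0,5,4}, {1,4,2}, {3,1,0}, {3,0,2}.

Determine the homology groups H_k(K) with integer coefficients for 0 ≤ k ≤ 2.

H_0 = Z,  H_1 = Z/2,  H_2 = 0.

Order the vertices as 0 < 1 < 2 < 3 < 4 < 5. Listing each simplex with vertices in this order, K has dimension 2 with simplices:

  0-simplices (6): [0], [1], [2], [3], [4], [5]
  1-simplices (15): [0,1], [0,2], [0,3], [0,4], [0,5], [1,2], [1,3], [1,4], [1,5], [2,3], [2,4], [2,5], [3,4], [3,5], [4,5]
  2-simplices (10): [0,1,3], [0,1,4], [0,2,3], [0,2,5], [0,4,5], [1,2,4], [1,2,5], [1,3,5], [2,3,4], [3,4,5]

so the chain groups are C_0 ≅ Z^6, C_1 ≅ Z^15, C_2 ≅ Z^10.

The boundary map ∂_1: C_1 → C_0 sends each edge [p,q] (with p < q) to q − p. For instance
  ∂[1,2] = [2] − [1].
The resulting 6×15 matrix has rank 5, and its Smith normal form has invariant factors (1,1,1,1,1).

Boundary ∂_2: C_2 → C_1 acts by ∂[p,q,r] = [q,r] − [p,r] + [p,q]. For instance
  ∂[1,2,5] = [2,5] − [1,5] + [1,2],
  ∂[1,3,5] = [3,5] − [1,5] + [1,3].
This gives a 15×10 integer matrix of rank 10; reducing to Smith normal form yields diagonal entries (1,1,1,1,1,1,1,1,1,2).

Reading off H_k = ker ∂_k / im ∂_{k+1}:

  H_0: rank C_0 − rank ∂_1 = 6 − 5 = 1, and the invariant factors of ∂_1 are all 1, so H_0 = Z.
  H_1: rank ker ∂_1 − rank ∂_2 = (15 − 5) − 10 = 0, and ∂_2 has invariant factor 2 > 1, so H_1 = Z/2.
  H_2: rank ker ∂_2 − rank ∂_3 = (10 − 10) − 0 = 0, and there is no ∂_3, so H_2 = 0.

(K is a triangulation of the real projective plane RP^2.)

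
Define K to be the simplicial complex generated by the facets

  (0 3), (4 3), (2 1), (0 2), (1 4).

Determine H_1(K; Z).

H_1 = Z.

Fix the vertex order 0 < 1 < 2 < 3 < 4 and write every simplex with vertices in increasing order. Then dim K = 1 and the simplices of K are:

  0-simplices (5): [0], [1], [2], [3], [4]
  1-simplices (5): [0,2], [0,3], [1,2], [1,4], [3,4]

Hence C_0 ≅ Z^5, C_1 ≅ Z^5.

∂_1: C_1 → C_0 sends each edge [p,q] (with p < q) to q − p. For instance
  ∂[0,3] = [3] − [0].
This gives a 5×5 integer matrix of rank 4; reducing to Smith normal form yields diagonal entries (1,1,1,1).

Now H_k = ker ∂_k / im ∂_{k+1}, so:

  H_1: rank ker ∂_1 − rank ∂_2 = (5 − 4) − 0 = 1, and there is no ∂_2, so H_1 = Z.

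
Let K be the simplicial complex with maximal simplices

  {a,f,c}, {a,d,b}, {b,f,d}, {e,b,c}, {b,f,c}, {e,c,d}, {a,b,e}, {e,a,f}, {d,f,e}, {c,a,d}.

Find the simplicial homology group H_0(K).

Take the total order a < b < c < d < e < f on the vertex set. Then K (dimension 2) consists of the simplices:

  0-simplices (6): a, b, c, d, e, f
  1-simplices (15): ab, ac, ad, ae, af, bc, bd, be, bf, cd, ce, cf, de, df, ef
  2-simplices (10): abd, abe, acd, acf, aef, bce, bcf, bdf, cde, def

so the chain groups are C_0 ≅ Z^6, C_1 ≅ Z^15, C_2 ≅ Z^10.

Boundary ∂_1: C_1 → C_0 sends each edge [p,q] (with p < q) to q − p. For instance
  ∂df = f − d.
As a 6×15 matrix over Z this has rank 5, with invariant factors (1,1,1,1,1).

∂_2: C_2 → C_1 maps a triangle to the signed sum of its edges. For instance
  ∂bcf = cf − bf + bc,
  ∂def = ef − df + de.
The 15×10 boundary matrix has rank 10 and Smith normal form diag(1,1,1,1,1,1,1,1,1,2).

Reading off H_k = ker ∂_k / im ∂_{k+1}:

  H_0: rank C_0 − rank ∂_1 = 6 − 5 = 1, and the invariant factors of ∂_1 are all 1, so H_0 = Z.

(K is a triangulation of the real projective plane RP^2.)

H_0 = Z.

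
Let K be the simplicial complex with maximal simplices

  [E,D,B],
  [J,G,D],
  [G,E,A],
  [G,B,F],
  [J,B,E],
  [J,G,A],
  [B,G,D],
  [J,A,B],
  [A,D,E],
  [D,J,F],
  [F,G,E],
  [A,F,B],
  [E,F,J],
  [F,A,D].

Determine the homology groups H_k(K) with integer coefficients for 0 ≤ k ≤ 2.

H_0 ≅ Z,  H_1 ≅ Z^2,  H_2 ≅ Z.

Fix the vertex order A < B < D < E < F < G < J and write every simplex with vertices in increasing order. Then dim K = 2 and the simplices of K are:

  0-simplices (7): A, B, D, E, F, G, J
  1-simplices (21): AB, AD, AE, AF, AG, AJ, BD, BE, BF, BG, BJ, DE, DF, DG, DJ, EF, EG, EJ, FG, FJ, GJ
  2-simplices (14): ABF, ABJ, ADE, ADF, AEG, AGJ, BDE, BDG, BEJ, BFG, DFJ, DGJ, EFG, EFJ

so the chain groups are C_0 ≅ Z^7, C_1 ≅ Z^21, C_2 ≅ Z^14.

∂_1: C_1 → C_0 is given by ∂[p,q] = [q] − [p]. For instance
  ∂EG = G − E.
The resulting 7×21 matrix has rank 6, and its Smith normal form has invariant factors (1,1,1,1,1,1).

Boundary ∂_2: C_2 → C_1 maps a triangle to the signed sum of its edges. For instance
  ∂DFJ = FJ − DJ + DF,
  ∂DGJ = GJ − DJ + DG.
The 21×14 boundary matrix has rank 13 and Smith normal form diag(1,1,1,1,1,1,1,1,1,1,1,1,1).

Now H_k = ker ∂_k / im ∂_{k+1}, so:

  H_0: rank C_0 − rank ∂_1 = 7 − 6 = 1, and the invariant factors of ∂_1 are all 1, so H_0 ≅ Z.
  H_1: rank ker ∂_1 − rank ∂_2 = (21 − 6) − 13 = 2, and the invariant factors of ∂_2 are all 1, so H_1 ≅ Z^2.
  H_2: rank ker ∂_2 − rank ∂_3 = (14 − 13) − 0 = 1, and there is no ∂_3, so H_2 ≅ Z.

As a check, the Euler characteristic is 7 − 21 + 14 = 0, which agrees with 1 − 2 + 1 = 0.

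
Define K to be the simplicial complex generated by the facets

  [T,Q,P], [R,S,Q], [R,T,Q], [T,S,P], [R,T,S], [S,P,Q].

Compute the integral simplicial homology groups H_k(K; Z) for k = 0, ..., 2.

H_0 = Z,  H_1 = 0,  H_2 = Z.

K has 5 vertices, 9 edges, 6 triangles.
rank ∂_0 = 0, rank ∂_1 = 4 ⇒ b_0 = 5 − 0 − 4 = 1; all invariant factors of ∂_1 are 1 so no torsion. So H_0 = Z.
rank ∂_1 = 4, rank ∂_2 = 5 ⇒ b_1 = 9 − 4 − 5 = 0; all invariant factors of ∂_2 are 1 so no torsion. So H_1 = 0.
rank ∂_2 = 5, rank ∂_3 = 0 ⇒ b_2 = 6 − 5 − 0 = 1. So H_2 = Z.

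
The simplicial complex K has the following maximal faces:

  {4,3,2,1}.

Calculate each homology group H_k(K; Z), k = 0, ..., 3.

H_0 = Z,  H_1 = 0,  H_2 = 0,  H_3 = 0.

Fix the vertex order 1 < 2 < 3 < 4 and write every simplex with vertices in increasing order. Then dim K = 3 and the simplices of K are:

  0-simplices (4): [1], [2], [3], [4]
  1-simplices (6): [1,2], [1,3], [1,4], [2,3], [2,4], [3,4]
  2-simplices (4): [1,2,3], [1,2,4], [1,3,4], [2,3,4]
  3-simplices (1): [1,2,3,4]

giving chain groups C_0 ≅ Z^4, C_1 ≅ Z^6, C_2 ≅ Z^4, C_3 ≅ Z^1.

∂_1: C_1 → C_0 maps an edge to its endpoints' difference, ∂[p,q] = q − p. For instance
  ∂[3,4] = [4] − [3].
This gives a 4×6 integer matrix of rank 3; reducing to Smith normal form yields diagonal entries (1,1,1).

The boundary map ∂_2: C_2 → C_1 maps a triangle to the signed sum of its edges. For instance
  ∂[1,2,4] = [2,4] − [1,4] + [1,2],
  ∂[1,2,3] = [2,3] − [1,3] + [1,2].
This gives a 6×4 integer matrix of rank 3; reducing to Smith normal form yields diagonal entries (1,1,1).

∂_3: C_3 → C_2 sends each 3-simplex σ to the alternating sum Σ_i (−1)^i (σ with its i-th vertex removed). For instance
  ∂[1,2,3,4] = [2,3,4] − [1,3,4] + [1,2,4] − [1,2,3].
The 4×1 boundary matrix has rank 1 and Smith normal form diag(1).

Reading off H_k = ker ∂_k / im ∂_{k+1}:

  H_0: rank C_0 − rank ∂_1 = 4 − 3 = 1, and the invariant factors of ∂_1 are all 1, so H_0 = Z.
  H_1: rank ker ∂_1 − rank ∂_2 = (6 − 3) − 3 = 0, and the invariant factors of ∂_2 are all 1, so H_1 = 0.
  H_2: rank ker ∂_2 − rank ∂_3 = (4 − 3) − 1 = 0, and the invariant factors of ∂_3 are all 1, so H_2 = 0.
  H_3: rank ker ∂_3 − rank ∂_4 = (1 − 1) − 0 = 0, and there is no ∂_4, so H_3 = 0.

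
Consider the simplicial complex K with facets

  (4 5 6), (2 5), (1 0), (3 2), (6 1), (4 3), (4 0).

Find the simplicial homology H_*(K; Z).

We work with the vertex ordering 0 < 1 < 2 < 3 < 4 < 5 < 6. The simplices of K, each written with vertices in increasing order, are:

  0-simplices (7): [0], [1], [2], [3], [4], [5], [6]
  1-simplices (9): [0,1], [0,4], [1,6], [2,3], [2,5], [3,4], [4,5], [4,6], [5,6]
  2-simplices (1): [4,5,6]

Hence C_0 ≅ Z^7, C_1 ≅ Z^9, C_2 ≅ Z^1.

Boundary ∂_1: C_1 → C_0 is given by ∂[p,q] = [q] − [p].
As a 7×9 matrix over Z this has rank 6, with invariant factors (1,1,1,1,1,1).

The boundary map ∂_2: C_2 → C_1 maps a triangle to the signed sum of its edges. For instance
  ∂[4,5,6] = [5,6] − [4,6] + [4,5].
As a 9×1 matrix over Z this has rank 1, with invariant factors (1).

Reading off H_k = ker ∂_k / im ∂_{k+1}:

  H_0: rank C_0 − rank ∂_1 = 7 − 6 = 1, and the invariant factors of ∂_1 are all 1, so H_0 ≅ Z.
  H_1: rank ker ∂_1 − rank ∂_2 = (9 − 6) − 1 = 2, and the invariant factors of ∂_2 are all 1, so H_1 ≅ Z^2.
  H_2: rank ker ∂_2 − rank ∂_3 = (1 − 1) − 0 = 0, and there is no ∂_3, so H_2 ≅ 0.

As a check, the Euler characteristic is 7 − 9 + 1 = -1, which agrees with 1 − 2 + 0 = -1.

H_0 = Z,  H_1 = Z^2,  H_2 = 0.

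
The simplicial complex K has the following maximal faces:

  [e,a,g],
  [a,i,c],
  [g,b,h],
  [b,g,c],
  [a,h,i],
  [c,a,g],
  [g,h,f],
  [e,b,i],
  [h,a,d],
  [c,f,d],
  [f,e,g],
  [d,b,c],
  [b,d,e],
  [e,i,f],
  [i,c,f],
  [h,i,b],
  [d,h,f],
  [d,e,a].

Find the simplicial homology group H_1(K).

Fix the vertex order a < b < c < d < e < f < g < h < i and write every simplex with vertices in increasing order. Then dim K = 2 and the simplices of K are:

  0-simplices (9): a, b, c, d, e, f, g, h, i
  1-simplices (27): ac, ad, ae, ag, ah, ai, bc, bd, be, bg, bh, bi, cd, cf, cg, ci, de, df, dh, ef, eg, ei, fg, fh, fi, gh, hi
  2-simplices (18): acg, aci, ade, adh, aeg, ahi, bcd, bcg, bde, bei, bgh, bhi, cdf, cfi, dfh, efg, efi, fgh

giving chain groups C_0 ≅ Z^9, C_1 ≅ Z^27, C_2 ≅ Z^18.

The boundary map ∂_1: C_1 → C_0 sends each edge [p,q] (with p < q) to q − p.
As a 9×27 matrix over Z this has rank 8, with invariant factors (1,1,1,1,1,1,1,1).

Boundary ∂_2: C_2 → C_1 maps a triangle to the signed sum of its edges. For instance
  ∂efi = fi − ei + ef,
  ∂bei = ei − bi + be.
As a 27×18 matrix over Z this has rank 17, with invariant factors (1,1,1,1,1,1,1,1,1,1,1,1,1,1,1,1,1).

From H_k ≅ ker(∂_k) / im(∂_{k+1}) we obtain:

  H_1: rank ker ∂_1 − rank ∂_2 = (27 − 8) − 17 = 2, and the invariant factors of ∂_2 are all 1, so H_1 = Z^2.

(K is a triangulation of the torus T^2.)

H_1 ≅ Z^2.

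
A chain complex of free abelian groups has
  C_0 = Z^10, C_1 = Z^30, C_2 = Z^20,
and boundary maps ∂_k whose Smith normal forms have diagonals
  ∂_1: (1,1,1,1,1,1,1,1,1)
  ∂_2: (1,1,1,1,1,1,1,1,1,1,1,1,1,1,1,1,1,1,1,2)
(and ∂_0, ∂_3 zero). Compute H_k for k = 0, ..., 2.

H_0: b_0 = 10 − 0 − 9 = 1; torsion from ∂_1 factors > 1: none. So H_0 = Z.
H_1: b_1 = 30 − 9 − 20 = 1; torsion from ∂_2 factors > 1: [2]. So H_1 = Z ⊕ Z_2.
H_2: b_2 = 20 − 20 − 0 = 0; torsion from ∂_3 factors > 1: none. So H_2 = 0.

H_0 = Z,  H_1 = Z ⊕ Z_2,  H_2 = 0.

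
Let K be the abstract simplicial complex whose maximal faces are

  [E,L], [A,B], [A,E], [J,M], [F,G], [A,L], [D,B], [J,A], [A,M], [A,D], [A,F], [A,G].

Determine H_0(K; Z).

Take the total order A < B < D < E < F < G < J < L < M on the vertex set. Then K (dimension 1) consists of the simplices:

  0-simplices (9): A, B, D, E, F, G, J, L, M
  1-simplices (12): AB, AD, AE, AF, AG, AJ, AL, AM, BD, EL, FG, JM

Hence C_0 ≅ Z^9, C_1 ≅ Z^12.

Boundary ∂_1: C_1 → C_0 sends each edge [p,q] (with p < q) to q − p.
As a 9×12 matrix over Z this has rank 8, with invariant factors (1,1,1,1,1,1,1,1).

From H_k ≅ ker(∂_k) / im(∂_{k+1}) we obtain:

  H_0: rank C_0 − rank ∂_1 = 9 − 8 = 1, and the invariant factors of ∂_1 are all 1, so H_0 ≅ Z.

H_0 ≅ Z.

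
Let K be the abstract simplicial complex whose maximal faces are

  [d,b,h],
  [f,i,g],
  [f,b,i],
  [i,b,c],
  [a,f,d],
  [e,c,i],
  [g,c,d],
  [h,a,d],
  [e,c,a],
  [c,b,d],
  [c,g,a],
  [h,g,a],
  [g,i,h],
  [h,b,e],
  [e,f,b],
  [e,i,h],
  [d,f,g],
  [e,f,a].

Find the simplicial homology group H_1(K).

H_1 ≅ Z ⊕ Z/2.

Fix the vertex order a < b < c < d < e < f < g < h < i and write every simplex with vertices in increasing order. Then dim K = 2 and the simplices of K are:

  0-simplices (9): a, b, c, d, e, f, g, h, i
  1-simplices (27): ac, ad, ae, af, ag, ah, bc, bd, be, bf, bh, bi, cd, ce, cg, ci, df, dg, dh, ef, eh, ei, fg, fi, gh, gi, hi
  2-simplices (18): ace, acg, adf, adh, aef, agh, bcd, bci, bdh, bef, beh, bfi, cdg, cei, dfg, ehi, fgi, ghi

giving chain groups C_0 ≅ Z^9, C_1 ≅ Z^27, C_2 ≅ Z^18.

The boundary map ∂_1: C_1 → C_0 maps an edge to its endpoints' difference, ∂[p,q] = q − p. For instance
  ∂ei = i − e.
The resulting 9×27 matrix has rank 8, and its Smith normal form has invariant factors (1,1,1,1,1,1,1,1).

Boundary ∂_2: C_2 → C_1 acts by ∂[p,q,r] = [q,r] − [p,r] + [p,q]. For instance
  ∂ehi = hi − ei + eh,
  ∂bci = ci − bi + bc.
As a 27×18 matrix over Z this has rank 18, with invariant factors (1,1,1,1,1,1,1,1,1,1,1,1,1,1,1,1,1,2).

Reading off H_k = ker ∂_k / im ∂_{k+1}:

  H_1: rank ker ∂_1 − rank ∂_2 = (27 − 8) − 18 = 1, and ∂_2 has invariant factor 2 > 1, so H_1 ≅ Z ⊕ Z/2.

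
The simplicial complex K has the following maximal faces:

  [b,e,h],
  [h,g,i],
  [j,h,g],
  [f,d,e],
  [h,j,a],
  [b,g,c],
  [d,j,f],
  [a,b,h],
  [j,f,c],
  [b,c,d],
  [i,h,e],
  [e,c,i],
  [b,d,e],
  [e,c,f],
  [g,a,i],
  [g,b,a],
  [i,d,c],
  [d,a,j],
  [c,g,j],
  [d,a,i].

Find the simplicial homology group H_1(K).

Order the vertices as a < b < c < d < e < f < g < h < i < j. Listing each simplex with vertices in this order, K has dimension 2 with simplices:

  0-simplices (10): a, b, c, d, e, f, g, h, i, j
  1-simplices (30): ab, ad, ag, ah, ai, aj, bc, bd, be, bg, bh, cd, ce, cf, cg, ci, cj, de, df, di, dj, ef, eh, ei, fj, gh, gi, gj, hi, hj
  2-simplices (20): abg, abh, adi, adj, agi, ahj, bcd, bcg, bde, beh, cdi, cef, cei, cfj, cgj, def, dfj, ehi, ghi, ghj

so the chain groups are C_0 ≅ Z^10, C_1 ≅ Z^30, C_2 ≅ Z^20.

The boundary map ∂_1: C_1 → C_0 is given by ∂[p,q] = [q] − [p].
This gives a 10×30 integer matrix of rank 9; reducing to Smith normal form yields diagonal entries (1,1,1,1,1,1,1,1,1).

Boundary ∂_2: C_2 → C_1 acts by ∂[p,q,r] = [q,r] − [p,r] + [p,q]. For instance
  ∂cdi = di − ci + cd,
  ∂adj = dj − aj + ad.
The 30×20 boundary matrix has rank 20 and Smith normal form diag(1,1,1,1,1,1,1,1,1,1,1,1,1,1,1,1,1,1,1,2).

From H_k ≅ ker(∂_k) / im(∂_{k+1}) we obtain:

  H_1: rank ker ∂_1 − rank ∂_2 = (30 − 9) − 20 = 1, and ∂_2 has invariant factor 2 > 1, so H_1 = Z ⊕ Z/2.

(K is a triangulation of the Klein bottle.)

H_1 = Z ⊕ Z/2.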